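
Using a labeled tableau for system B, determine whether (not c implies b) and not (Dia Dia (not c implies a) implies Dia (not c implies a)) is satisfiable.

1. (not c implies b) and not (Dia Dia (not c implies a) implies Dia (not c implies a)), 0
2. not c implies b, 0
3. not (Dia Dia (not c implies a) implies Dia (not c implies a)), 0
4. Dia Dia (not c implies a), 0
5. not Dia (not c implies a), 0
6. not (not c implies a), 0
7. not c, 0
8. not a, 0
9. b, 0
10. Dia (not c implies a), 1
11. not (not c implies a), 1
12. not c, 1
13. not a, 1
14. not c implies a, 2
15. a, 2
Accessibility: 0R0, 0R1, 1R0, 1R1, 1R2, 2R1, 2R2

Satisfiable (open branch found)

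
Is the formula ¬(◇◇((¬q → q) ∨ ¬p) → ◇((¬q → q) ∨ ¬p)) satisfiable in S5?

Unsatisfiable

1. ¬(◇◇((¬q → q) ∨ ¬p) → ◇((¬q → q) ∨ ¬p)), u
2. ◇◇((¬q → q) ∨ ¬p), u
3. ¬◇((¬q → q) ∨ ¬p), u
4. ¬((¬q → q) ∨ ¬p), u
5. ¬(¬q → q), u
6. p, u
7. ¬q, u
8. ◇((¬q → q) ∨ ¬p), v
9. ¬((¬q → q) ∨ ¬p), v
10. ¬(¬q → q), v
11. p, v
12. ¬q, v
13. (¬q → q) ∨ ¬p, w
14. ¬((¬q → q) ∨ ¬p), w
15. ¬(¬q → q), w
16. p, w
17. ¬q, w
18. ¬q → q, w
19. q, w
Accessibility: uRu, uRv, uRw, vRu, vRv, vRw, wRu, wRv, wRw
Branch closes: q and ¬q both at w.
All branches of the tableau close; one closing branch shown above.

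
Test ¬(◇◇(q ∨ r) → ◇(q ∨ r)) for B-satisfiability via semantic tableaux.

Satisfiable

1. ¬(◇◇(q ∨ r) → ◇(q ∨ r)), w0
2. ◇◇(q ∨ r), w0
3. ¬◇(q ∨ r), w0
4. ¬(q ∨ r), w0
5. ¬q, w0
6. ¬r, w0
7. ◇(q ∨ r), w1
8. ¬(q ∨ r), w1
9. ¬q, w1
10. ¬r, w1
11. q ∨ r, w2
12. r, w2
Accessibility: w0Rw0, w0Rw1, w1Rw0, w1Rw1, w1Rw2, w2Rw1, w2Rw2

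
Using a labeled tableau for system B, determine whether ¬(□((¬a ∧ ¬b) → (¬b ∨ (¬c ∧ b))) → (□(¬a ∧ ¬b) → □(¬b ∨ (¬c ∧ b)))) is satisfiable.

1. ¬(□((¬a ∧ ¬b) → (¬b ∨ (¬c ∧ b))) → (□(¬a ∧ ¬b) → □(¬b ∨ (¬c ∧ b)))), u
2. □((¬a ∧ ¬b) → (¬b ∨ (¬c ∧ b))), u   [¬→-rule on 1]
3. ¬(□(¬a ∧ ¬b) → □(¬b ∨ (¬c ∧ b))), u   [¬→-rule on 1]
4. □(¬a ∧ ¬b), u   [¬→-rule on 3]
5. ¬□(¬b ∨ (¬c ∧ b)), u   [¬→-rule on 3]
6. (¬a ∧ ¬b) → (¬b ∨ (¬c ∧ b)), u   [□-rule on 2 via uRu]
7. ¬a ∧ ¬b, u   [□-rule on 4 via uRu]
8. ¬a, u   [∧-rule on 7]
9. ¬b, u   [∧-rule on 7]
10. ¬b ∨ (¬c ∧ b), u   [→-rule on 6 (branches; this branch)]
11. ¬(¬b ∨ (¬c ∧ b)), v   [¬□-rule on 5: fresh world v, uRv]
12. b, v   [¬∨-rule on 11]
13. ¬(¬c ∧ b), v   [¬∨-rule on 11]
14. (¬a ∧ ¬b) → (¬b ∨ (¬c ∧ b)), v   [□-rule on 2 via uRv]
15. ¬a ∧ ¬b, v   [□-rule on 4 via uRv]
16. ¬a, v   [∧-rule on 15]
17. ¬b, v   [∧-rule on 15]
Accessibility: uRu, uRv, vRu, vRv
Branch closes: b and ¬b both at v.
(One branch shown.) All branches close.

No, unsatisfiable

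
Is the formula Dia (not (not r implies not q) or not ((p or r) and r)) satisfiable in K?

Satisfiable (open branch found)

1. Dia (not (not r implies not q) or not ((p or r) and r)), u
2. not (not r implies not q) or not ((p or r) and r), v
3. not ((p or r) and r), v
4. not r, v
Accessibility: uRv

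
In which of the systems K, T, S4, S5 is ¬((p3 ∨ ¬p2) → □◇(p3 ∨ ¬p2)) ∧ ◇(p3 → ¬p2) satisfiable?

S4-tableau for the formula:
1. ¬((p3 ∨ ¬p2) → □◇(p3 ∨ ¬p2)) ∧ ◇(p3 → ¬p2), w0
2. ¬((p3 ∨ ¬p2) → □◇(p3 ∨ ¬p2)), w0   [∧-rule on 1]
3. ◇(p3 → ¬p2), w0   [∧-rule on 1]
4. p3 ∨ ¬p2, w0   [¬→-rule on 2]
5. ¬□◇(p3 ∨ ¬p2), w0   [¬→-rule on 2]
6. ¬p2, w0   [∨-rule on 4 (branches; this branch)]
7. p3 → ¬p2, w1   [◇-rule on 3: fresh world w1, w0Rw1]
8. ¬p2, w1   [→-rule on 7 (branches; this branch)]
9. ¬◇(p3 ∨ ¬p2), w2   [¬□-rule on 5: fresh world w2, w0Rw2]
10. ¬(p3 ∨ ¬p2), w2   [¬◇-rule on 9 via w2Rw2]
11. ¬p3, w2   [¬∨-rule on 10]
12. p2, w2   [¬∨-rule on 10]
Accessibility: w0Rw0, w0Rw1, w0Rw2, w1Rw1, w2Rw2
Complete open branch: satisfiable in S4, hence also in K, T (this S4-model is also a K-model and a T-model).
S5-tableau for the formula:
1. ¬((p3 ∨ ¬p2) → □◇(p3 ∨ ¬p2)) ∧ ◇(p3 → ¬p2), w0
2. ¬((p3 ∨ ¬p2) → □◇(p3 ∨ ¬p2)), w0   [∧-rule on 1]
3. ◇(p3 → ¬p2), w0   [∧-rule on 1]
4. p3 ∨ ¬p2, w0   [¬→-rule on 2]
5. ¬□◇(p3 ∨ ¬p2), w0   [¬→-rule on 2]
6. ¬p2, w0   [∨-rule on 4 (branches; this branch)]
7. p3 → ¬p2, w1   [◇-rule on 3: fresh world w1, w0Rw1]
8. ¬p2, w1   [→-rule on 7 (branches; this branch)]
9. ¬◇(p3 ∨ ¬p2), w2   [¬□-rule on 5: fresh world w2, w0Rw2]
10. ¬(p3 ∨ ¬p2), w0   [¬◇-rule on 9 via w2Rw0]
11. ¬p3, w0   [¬∨-rule on 10]
12. p2, w0   [¬∨-rule on 10]
Accessibility: w0Rw0, w0Rw1, w0Rw2, w1Rw0, w1Rw1, w1Rw2, w2Rw0, w2Rw1, w2Rw2
Branch closes: p2 and ¬p2 both at w0.
Every branch closes (one shown): unsatisfiable in S5.

K, T, S4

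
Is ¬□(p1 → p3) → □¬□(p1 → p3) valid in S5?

Yes, valid

Tableau for the negation ¬(¬□(p1 → p3) → □¬□(p1 → p3)):
1. ¬(¬□(p1 → p3) → □¬□(p1 → p3)), w0
2. ¬□(p1 → p3), w0   [¬→-rule on 1]
3. ¬□¬□(p1 → p3), w0   [¬→-rule on 1]
4. ¬(p1 → p3), w1   [¬□-rule on 2: fresh world w1, w0Rw1]
5. p1, w1   [¬→-rule on 4]
6. ¬p3, w1   [¬→-rule on 4]
7. □(p1 → p3), w2   [¬□-rule on 3: fresh world w2, w0Rw2]
8. p1 → p3, w0   [□-rule on 7 via w2Rw0]
9. p1 → p3, w1   [□-rule on 7 via w2Rw1]
10. p1 → p3, w2   [□-rule on 7 via w2Rw2]
11. p3, w0   [→-rule on 8 (branches; this branch)]
12. p3, w1   [→-rule on 9 (branches; this branch)]
Accessibility: w0Rw0, w0Rw1, w0Rw2, w1Rw0, w1Rw1, w1Rw2, w2Rw0, w2Rw1, w2Rw2
Branch closes: p3 and ¬p3 both at w1.
Every branch of the negation's tableau closes; the branch above is one of them.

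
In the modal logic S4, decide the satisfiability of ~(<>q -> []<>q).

Yes, satisfiable

1. ~(<>q -> []<>q), u
2. <>q, u
3. ~[]<>q, u
4. q, v
5. ~<>q, w
6. ~q, w
Accessibility: uRu, uRv, uRw, vRv, wRw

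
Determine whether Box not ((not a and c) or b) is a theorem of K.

Tableau for the negation not Box not ((not a and c) or b):
1. not Box not ((not a and c) or b), 0
2. (not a and c) or b, 1
3. b, 1
Accessibility: 0R1
The negation has an open branch (countermodel exists).

Not valid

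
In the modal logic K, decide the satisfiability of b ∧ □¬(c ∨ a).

Satisfiable (open branch found)

1. b ∧ □¬(c ∨ a), u
2. b, u
3. □¬(c ∨ a), u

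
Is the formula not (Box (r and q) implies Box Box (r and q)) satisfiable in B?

1. not (Box (r and q) implies Box Box (r and q)), w0
2. Box (r and q), w0
3. not Box Box (r and q), w0
4. r and q, w0
5. r, w0
6. q, w0
7. not Box (r and q), w1
8. r and q, w1
9. r, w1
10. q, w1
11. not (r and q), w2
12. not q, w2
Accessibility: w0Rw0, w0Rw1, w1Rw0, w1Rw1, w1Rw2, w2Rw1, w2Rw2

Satisfiable (open branch found)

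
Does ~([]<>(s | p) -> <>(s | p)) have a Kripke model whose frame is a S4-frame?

1. ~([]<>(s | p) -> <>(s | p)), 0
2. []<>(s | p), 0   [~->-rule on 1]
3. ~<>(s | p), 0   [~->-rule on 1]
4. <>(s | p), 0   [[]-rule on 2 via 0R0]
5. ~(s | p), 0   [~<>-rule on 3 via 0R0]
6. ~s, 0   [~|-rule on 5]
7. ~p, 0   [~|-rule on 5]
8. s | p, 1   [<>-rule on 4: fresh world 1, 0R1]
9. <>(s | p), 1   [[]-rule on 2 via 0R1]
10. ~(s | p), 1   [~<>-rule on 3 via 0R1]
11. ~s, 1   [~|-rule on 10]
12. ~p, 1   [~|-rule on 10]
13. p, 1   [|-rule on 8 (branches; this branch)]
Accessibility: 0R0, 0R1, 1R1
Branch closes: p and ~p both at 1.
Every branch closes; the branch above is one of them.

No, unsatisfiable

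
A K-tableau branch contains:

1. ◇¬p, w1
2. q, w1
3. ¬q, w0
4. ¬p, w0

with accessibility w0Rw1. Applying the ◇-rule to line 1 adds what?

a fresh world w2 with w1Rw2, and ¬p at w2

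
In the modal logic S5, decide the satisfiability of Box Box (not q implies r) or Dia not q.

Yes, satisfiable

1. Box Box (not q implies r) or Dia not q, u
2. Dia not q, u   [or-rule on 1 (branches; this branch)]
3. not q, v   [Dia-rule on 2: fresh world v, uRv]
Accessibility: uRu, uRv, vRu, vRv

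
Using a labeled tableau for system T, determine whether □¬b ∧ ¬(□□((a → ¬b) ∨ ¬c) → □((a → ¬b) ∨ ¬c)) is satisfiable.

1. □¬b ∧ ¬(□□((a → ¬b) ∨ ¬c) → □((a → ¬b) ∨ ¬c)), w0
2. □¬b, w0   [∧-rule on 1]
3. ¬(□□((a → ¬b) ∨ ¬c) → □((a → ¬b) ∨ ¬c)), w0   [∧-rule on 1]
4. □□((a → ¬b) ∨ ¬c), w0   [¬→-rule on 3]
5. ¬□((a → ¬b) ∨ ¬c), w0   [¬→-rule on 3]
6. ¬b, w0   [□-rule on 2 via w0Rw0]
7. □((a → ¬b) ∨ ¬c), w0   [□-rule on 4 via w0Rw0]
8. (a → ¬b) ∨ ¬c, w0   [□-rule on 7 via w0Rw0]
9. a → ¬b, w0   [∨-rule on 8 (branches; this branch)]
10. ¬((a → ¬b) ∨ ¬c), w1   [¬□-rule on 5: fresh world w1, w0Rw1]
11. ¬(a → ¬b), w1   [¬∨-rule on 10]
12. c, w1   [¬∨-rule on 10]
13. a, w1   [¬→-rule on 11]
14. b, w1   [¬→-rule on 11]
15. ¬b, w1   [□-rule on 2 via w0Rw1]
Accessibility: w0Rw0, w0Rw1, w1Rw1
Branch closes: b and ¬b both at w1.
Every branch closes; the branch above is one of them.

Unsatisfiable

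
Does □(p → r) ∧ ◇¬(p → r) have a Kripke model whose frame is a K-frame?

Unsatisfiable (every branch closes)

1. □(p → r) ∧ ◇¬(p → r), u
2. □(p → r), u   [∧-rule on 1]
3. ◇¬(p → r), u   [∧-rule on 1]
4. ¬(p → r), v   [◇-rule on 3: fresh world v, uRv]
5. p, v   [¬→-rule on 4]
6. ¬r, v   [¬→-rule on 4]
7. p → r, v   [□-rule on 2 via uRv]
8. r, v   [→-rule on 7 (branches; this branch)]
Accessibility: uRv
Branch closes: r and ¬r both at v.
Every branch closes; the branch above is one of them.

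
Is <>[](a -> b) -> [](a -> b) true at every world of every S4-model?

Tableau for the negation ~(<>[](a -> b) -> [](a -> b)):
1. ~(<>[](a -> b) -> [](a -> b)), 0
2. <>[](a -> b), 0
3. ~[](a -> b), 0
4. [](a -> b), 1
5. a -> b, 1
6. b, 1
7. ~(a -> b), 2
8. a, 2
9. ~b, 2
Accessibility: 0R0, 0R1, 0R2, 1R1, 2R2
The negation has an open branch (countermodel exists).

Invalid (countermodel exists)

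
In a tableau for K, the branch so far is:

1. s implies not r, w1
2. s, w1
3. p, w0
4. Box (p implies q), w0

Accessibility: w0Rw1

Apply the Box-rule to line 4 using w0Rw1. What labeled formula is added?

p implies q, w1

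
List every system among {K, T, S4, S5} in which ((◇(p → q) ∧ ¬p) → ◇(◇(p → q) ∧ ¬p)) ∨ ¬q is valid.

T, S4, S5

K-tableau for the negation ¬(((◇(p → q) ∧ ¬p) → ◇(◇(p → q) ∧ ¬p)) ∨ ¬q):
1. ¬(((◇(p → q) ∧ ¬p) → ◇(◇(p → q) ∧ ¬p)) ∨ ¬q), u
2. ¬((◇(p → q) ∧ ¬p) → ◇(◇(p → q) ∧ ¬p)), u
3. q, u
4. ◇(p → q) ∧ ¬p, u
5. ¬◇(◇(p → q) ∧ ¬p), u
6. ◇(p → q), u
7. ¬p, u
8. p → q, v
9. ¬(◇(p → q) ∧ ¬p), v
10. q, v
11. p, v
Accessibility: uRv
Complete open branch: countermodel on a K-frame, so not valid in K.
T-tableau for the negation ¬(((◇(p → q) ∧ ¬p) → ◇(◇(p → q) ∧ ¬p)) ∨ ¬q):
1. ¬(((◇(p → q) ∧ ¬p) → ◇(◇(p → q) ∧ ¬p)) ∨ ¬q), u
2. ¬((◇(p → q) ∧ ¬p) → ◇(◇(p → q) ∧ ¬p)), u
3. q, u
4. ◇(p → q) ∧ ¬p, u
5. ¬◇(◇(p → q) ∧ ¬p), u
6. ◇(p → q), u
7. ¬p, u
8. ¬(◇(p → q) ∧ ¬p), u
9. ¬◇(p → q), u
10. ¬(p → q), u
11. p, u
12. ¬q, u
Accessibility: uRu
Branch closes: p and ¬p both at u.
Every branch closes (one shown): valid in T, hence also in S4, S5 (every theorem of T is a theorem of S4 and S5).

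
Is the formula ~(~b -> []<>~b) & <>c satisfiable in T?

Satisfiable

1. ~(~b -> []<>~b) & <>c, 0
2. ~(~b -> []<>~b), 0
3. <>c, 0
4. ~b, 0
5. ~[]<>~b, 0
6. c, 1
7. ~<>~b, 2
8. b, 2
Accessibility: 0R0, 0R1, 0R2, 1R1, 2R2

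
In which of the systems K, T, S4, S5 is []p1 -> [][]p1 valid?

S4-tableau for the negation ~([]p1 -> [][]p1):
1. ~([]p1 -> [][]p1), u
2. []p1, u   [~->-rule on 1]
3. ~[][]p1, u   [~->-rule on 1]
4. p1, u   [[]-rule on 2 via uRu]
5. ~[]p1, v   [~[]-rule on 3: fresh world v, uRv]
6. p1, v   [[]-rule on 2 via uRv]
7. ~p1, w   [~[]-rule on 5: fresh world w, vRw]
8. p1, w   [[]-rule on 2 via uRw]
Accessibility: uRu, uRv, uRw, vRv, vRw, wRw
Branch closes: p1 and ~p1 both at w.
Every branch closes (one shown): valid in S4, hence also in S5 (every theorem of S4 is a theorem of S5).
T-tableau for the negation ~([]p1 -> [][]p1):
1. ~([]p1 -> [][]p1), u
2. []p1, u   [~->-rule on 1]
3. ~[][]p1, u   [~->-rule on 1]
4. p1, u   [[]-rule on 2 via uRu]
5. ~[]p1, v   [~[]-rule on 3: fresh world v, uRv]
6. p1, v   [[]-rule on 2 via uRv]
7. ~p1, w   [~[]-rule on 5: fresh world w, vRw]
Accessibility: uRu, uRv, vRv, vRw, wRw
Complete open branch: countermodel on a T-frame, so not valid in T, nor in K (the same frame is also a K-frame).

S4, S5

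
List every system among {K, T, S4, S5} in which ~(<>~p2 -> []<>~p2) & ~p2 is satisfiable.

S4-tableau for the formula:
1. ~(<>~p2 -> []<>~p2) & ~p2, 0
2. ~(<>~p2 -> []<>~p2), 0
3. ~p2, 0
4. <>~p2, 0
5. ~[]<>~p2, 0
6. ~p2, 1
7. ~<>~p2, 2
8. p2, 2
Accessibility: 0R0, 0R1, 0R2, 1R1, 2R2
Complete open branch: satisfiable in S4, hence also in K, T (this S4-model is also a K-model and a T-model).
S5-tableau for the formula:
1. ~(<>~p2 -> []<>~p2) & ~p2, 0
2. ~(<>~p2 -> []<>~p2), 0
3. ~p2, 0
4. <>~p2, 0
5. ~[]<>~p2, 0
6. ~p2, 1
7. ~<>~p2, 2
8. p2, 0
Accessibility: 0R0, 0R1, 0R2, 1R0, 1R1, 1R2, 2R0, 2R1, 2R2
Branch closes: p2 and ~p2 both at 0.
Every branch closes (one shown): unsatisfiable in S5.

K, T, S4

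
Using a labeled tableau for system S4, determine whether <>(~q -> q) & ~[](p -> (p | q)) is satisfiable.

No, unsatisfiable

1. <>(~q -> q) & ~[](p -> (p | q)), u
2. <>(~q -> q), u
3. ~[](p -> (p | q)), u
4. ~q -> q, v
5. q, v
6. ~(p -> (p | q)), w
7. p, w
8. ~(p | q), w
9. ~p, w
10. ~q, w
Accessibility: uRu, uRv, uRw, vRv, wRw
Branch closes: p and ~p both at w.
All branches of the tableau close; one closing branch shown above.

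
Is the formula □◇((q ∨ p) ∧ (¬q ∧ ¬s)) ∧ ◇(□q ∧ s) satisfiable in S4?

1. □◇((q ∨ p) ∧ (¬q ∧ ¬s)) ∧ ◇(□q ∧ s), u
2. □◇((q ∨ p) ∧ (¬q ∧ ¬s)), u   [∧-rule on 1]
3. ◇(□q ∧ s), u   [∧-rule on 1]
4. ◇((q ∨ p) ∧ (¬q ∧ ¬s)), u   [□-rule on 2 via uRu]
5. □q ∧ s, v   [◇-rule on 3: fresh world v, uRv]
6. □q, v   [∧-rule on 5]
7. s, v   [∧-rule on 5]
8. ◇((q ∨ p) ∧ (¬q ∧ ¬s)), v   [□-rule on 2 via uRv]
9. q, v   [□-rule on 6 via vRv]
10. (q ∨ p) ∧ (¬q ∧ ¬s), w   [◇-rule on 4: fresh world w, uRw]
11. q ∨ p, w   [∧-rule on 10]
12. ¬q ∧ ¬s, w   [∧-rule on 10]
13. ¬q, w   [∧-rule on 12]
14. ¬s, w   [∧-rule on 12]
15. ◇((q ∨ p) ∧ (¬q ∧ ¬s)), w   [□-rule on 2 via uRw]
16. p, w   [∨-rule on 11 (branches; this branch)]
17. (q ∨ p) ∧ (¬q ∧ ¬s), x   [◇-rule on 8: fresh world x, vRx]
18. q ∨ p, x   [∧-rule on 17]
19. ¬q ∧ ¬s, x   [∧-rule on 17]
20. ¬q, x   [∧-rule on 19]
21. ¬s, x   [∧-rule on 19]
22. ◇((q ∨ p) ∧ (¬q ∧ ¬s)), x   [□-rule on 2 via uRx]
23. q, x   [□-rule on 6 via vRx]
Accessibility: uRu, uRv, uRw, uRx, vRv, vRx, wRw, xRx
Branch closes: q and ¬q both at x.
(One branch shown.) All branches close.

Unsatisfiable (every branch closes)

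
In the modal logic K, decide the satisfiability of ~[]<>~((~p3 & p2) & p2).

1. ~[]<>~((~p3 & p2) & p2), u
2. ~<>~((~p3 & p2) & p2), v
Accessibility: uRv

Yes, satisfiable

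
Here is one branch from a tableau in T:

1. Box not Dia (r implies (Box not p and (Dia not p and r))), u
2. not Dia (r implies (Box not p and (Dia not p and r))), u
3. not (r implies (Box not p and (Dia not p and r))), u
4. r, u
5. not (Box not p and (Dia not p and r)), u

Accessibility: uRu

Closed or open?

No, open

No atom appears with both signs at the same world.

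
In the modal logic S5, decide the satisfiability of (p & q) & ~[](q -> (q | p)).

No, unsatisfiable

1. (p & q) & ~[](q -> (q | p)), w0
2. p & q, w0   [&-rule on 1]
3. ~[](q -> (q | p)), w0   [&-rule on 1]
4. p, w0   [&-rule on 2]
5. q, w0   [&-rule on 2]
6. ~(q -> (q | p)), w1   [~[]-rule on 3: fresh world w1, w0Rw1]
7. q, w1   [~->-rule on 6]
8. ~(q | p), w1   [~->-rule on 6]
9. ~q, w1   [~|-rule on 8]
10. ~p, w1   [~|-rule on 8]
Accessibility: w0Rw0, w0Rw1, w1Rw0, w1Rw1
Branch closes: q and ~q both at w1.
(One branch shown.) All branches close.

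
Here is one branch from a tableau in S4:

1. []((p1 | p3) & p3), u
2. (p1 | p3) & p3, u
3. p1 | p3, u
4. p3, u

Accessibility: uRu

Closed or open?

There is no literal clash: for every atom and world, at most one sign appears.

Not closed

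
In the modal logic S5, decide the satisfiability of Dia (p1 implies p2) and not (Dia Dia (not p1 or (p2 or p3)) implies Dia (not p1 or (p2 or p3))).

1. Dia (p1 implies p2) and not (Dia Dia (not p1 or (p2 or p3)) implies Dia (not p1 or (p2 or p3))), 0
2. Dia (p1 implies p2), 0
3. not (Dia Dia (not p1 or (p2 or p3)) implies Dia (not p1 or (p2 or p3))), 0
4. Dia Dia (not p1 or (p2 or p3)), 0
5. not Dia (not p1 or (p2 or p3)), 0
6. not (not p1 or (p2 or p3)), 0
7. p1, 0
8. not (p2 or p3), 0
9. not p2, 0
10. not p3, 0
11. p1 implies p2, 1
12. not (not p1 or (p2 or p3)), 1
13. p1, 1
14. not (p2 or p3), 1
15. not p2, 1
16. not p3, 1
17. p2, 1
Accessibility: 0R0, 0R1, 1R0, 1R1
Branch closes: p2 and not p2 both at 1.
Every branch closes; the branch above is one of them.

Unsatisfiable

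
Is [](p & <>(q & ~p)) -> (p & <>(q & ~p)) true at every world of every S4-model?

Tableau for the negation ~([](p & <>(q & ~p)) -> (p & <>(q & ~p))):
1. ~([](p & <>(q & ~p)) -> (p & <>(q & ~p))), u
2. [](p & <>(q & ~p)), u   [~->-rule on 1]
3. ~(p & <>(q & ~p)), u   [~->-rule on 1]
4. p & <>(q & ~p), u   [[]-rule on 2 via uRu]
5. p, u   [&-rule on 4]
6. <>(q & ~p), u   [&-rule on 4]
7. ~<>(q & ~p), u   [~&-rule on 3 (branches; this branch)]
8. ~(q & ~p), u   [~<>-rule on 7 via uRu]
9. q & ~p, v   [<>-rule on 6: fresh world v, uRv]
10. q, v   [&-rule on 9]
11. ~p, v   [&-rule on 9]
12. p & <>(q & ~p), v   [[]-rule on 2 via uRv]
13. p, v   [&-rule on 12]
14. <>(q & ~p), v   [&-rule on 12]
Accessibility: uRu, uRv, vRv
Branch closes: p and ~p both at v.
Every branch of the negation's tableau closes; the branch above is one of them.

Yes, valid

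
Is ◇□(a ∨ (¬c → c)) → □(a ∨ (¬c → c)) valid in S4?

Tableau for the negation ¬(◇□(a ∨ (¬c → c)) → □(a ∨ (¬c → c))):
1. ¬(◇□(a ∨ (¬c → c)) → □(a ∨ (¬c → c))), w0
2. ◇□(a ∨ (¬c → c)), w0
3. ¬□(a ∨ (¬c → c)), w0
4. □(a ∨ (¬c → c)), w1
5. a ∨ (¬c → c), w1
6. ¬c → c, w1
7. c, w1
8. ¬(a ∨ (¬c → c)), w2
9. ¬a, w2
10. ¬(¬c → c), w2
11. ¬c, w2
Accessibility: w0Rw0, w0Rw1, w0Rw2, w1Rw1, w2Rw2
The negation has an open branch (countermodel exists).

Invalid (countermodel exists)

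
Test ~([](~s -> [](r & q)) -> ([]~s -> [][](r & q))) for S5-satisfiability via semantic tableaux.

No, unsatisfiable

1. ~([](~s -> [](r & q)) -> ([]~s -> [][](r & q))), w0
2. [](~s -> [](r & q)), w0
3. ~([]~s -> [][](r & q)), w0
4. []~s, w0
5. ~[][](r & q), w0
6. ~s -> [](r & q), w0
7. ~s, w0
8. [](r & q), w0
9. r & q, w0
10. r, w0
11. q, w0
12. ~[](r & q), w1
13. ~s -> [](r & q), w1
14. ~s, w1
15. r & q, w1
16. r, w1
17. q, w1
18. [](r & q), w1
19. ~(r & q), w2
20. ~s -> [](r & q), w2
21. ~s, w2
22. r & q, w2
23. r, w2
24. q, w2
25. ~q, w2
Accessibility: w0Rw0, w0Rw1, w0Rw2, w1Rw0, w1Rw1, w1Rw2, w2Rw0, w2Rw1, w2Rw2
Branch closes: q and ~q both at w2.
All branches of the tableau close; one closing branch shown above.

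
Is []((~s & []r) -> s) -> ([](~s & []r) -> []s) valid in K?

Tableau for the negation ~([]((~s & []r) -> s) -> ([](~s & []r) -> []s)):
1. ~([]((~s & []r) -> s) -> ([](~s & []r) -> []s)), w0
2. []((~s & []r) -> s), w0   [~->-rule on 1]
3. ~([](~s & []r) -> []s), w0   [~->-rule on 1]
4. [](~s & []r), w0   [~->-rule on 3]
5. ~[]s, w0   [~->-rule on 3]
6. ~s, w1   [~[]-rule on 5: fresh world w1, w0Rw1]
7. (~s & []r) -> s, w1   [[]-rule on 2 via w0Rw1]
8. ~s & []r, w1   [[]-rule on 4 via w0Rw1]
9. []r, w1   [&-rule on 8]
10. ~(~s & []r), w1   [->-rule on 7 (branches; this branch)]
11. ~[]r, w1   [~&-rule on 10 (branches; this branch)]
12. ~r, w2   [~[]-rule on 11: fresh world w2, w1Rw2]
13. r, w2   [[]-rule on 9 via w1Rw2]
Accessibility: w0Rw1, w1Rw2
Branch closes: r and ~r both at w2.
All branches of the negation close; one closing branch shown above.

Valid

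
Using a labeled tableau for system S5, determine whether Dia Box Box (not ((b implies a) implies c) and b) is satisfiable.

1. Dia Box Box (not ((b implies a) implies c) and b), u
2. Box Box (not ((b implies a) implies c) and b), v
3. Box (not ((b implies a) implies c) and b), u
4. Box (not ((b implies a) implies c) and b), v
5. not ((b implies a) implies c) and b, u
6. not ((b implies a) implies c), u
7. b, u
8. b implies a, u
9. not c, u
10. not ((b implies a) implies c) and b, v
11. not ((b implies a) implies c), v
12. b, v
13. b implies a, v
14. not c, v
15. a, u
16. a, v
Accessibility: uRu, uRv, vRu, vRv

Satisfiable (open branch found)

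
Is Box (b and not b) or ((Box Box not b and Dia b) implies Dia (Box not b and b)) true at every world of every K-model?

Tableau for the negation not (Box (b and not b) or ((Box Box not b and Dia b) implies Dia (Box not b and b))):
1. not (Box (b and not b) or ((Box Box not b and Dia b) implies Dia (Box not b and b))), u
2. not Box (b and not b), u
3. not ((Box Box not b and Dia b) implies Dia (Box not b and b)), u
4. Box Box not b and Dia b, u
5. not Dia (Box not b and b), u
6. Box Box not b, u
7. Dia b, u
8. not (b and not b), v
9. not (Box not b and b), v
10. Box not b, v
11. b, v
12. not Box not b, v
13. b, w
14. not (Box not b and b), w
15. Box not b, w
16. not Box not b, w
17. b, x
18. not b, x
Accessibility: uRv, uRw, vRx
Branch closes: b and not b both at x.
All branches of the negation close; one closing branch shown above.

Valid in K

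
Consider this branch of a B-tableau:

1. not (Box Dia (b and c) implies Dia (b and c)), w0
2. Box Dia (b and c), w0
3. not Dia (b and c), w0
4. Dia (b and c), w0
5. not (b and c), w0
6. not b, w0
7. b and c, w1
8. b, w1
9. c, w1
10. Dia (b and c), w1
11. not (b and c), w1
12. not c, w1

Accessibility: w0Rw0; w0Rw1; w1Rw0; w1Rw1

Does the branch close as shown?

Yes, closed

Both c and not c appear at w1.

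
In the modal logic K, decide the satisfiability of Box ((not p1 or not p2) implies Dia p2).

Satisfiable (open branch found)

1. Box ((not p1 or not p2) implies Dia p2), u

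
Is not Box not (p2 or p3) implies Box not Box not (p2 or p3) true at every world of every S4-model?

Tableau for the negation not (not Box not (p2 or p3) implies Box not Box not (p2 or p3)):
1. not (not Box not (p2 or p3) implies Box not Box not (p2 or p3)), u
2. not Box not (p2 or p3), u   [neg-implies-rule on 1]
3. not Box not Box not (p2 or p3), u   [neg-implies-rule on 1]
4. p2 or p3, v   [neg-Box-rule on 2: fresh world v, uRv]
5. p3, v   [or-rule on 4 (branches; this branch)]
6. Box not (p2 or p3), w   [neg-Box-rule on 3: fresh world w, uRw]
7. not (p2 or p3), w   [Box-rule on 6 via wRw]
8. not p2, w   [neg-or-rule on 7]
9. not p3, w   [neg-or-rule on 7]
Accessibility: uRu, uRv, uRw, vRv, wRw
The negation has an open branch (countermodel exists).

Not valid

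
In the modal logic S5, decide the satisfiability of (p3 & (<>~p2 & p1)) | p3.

Satisfiable

1. (p3 & (<>~p2 & p1)) | p3, 0
2. p3, 0   [|-rule on 1 (branches; this branch)]
Accessibility: 0R0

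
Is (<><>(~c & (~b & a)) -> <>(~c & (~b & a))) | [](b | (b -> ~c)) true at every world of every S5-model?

Tableau for the negation ~((<><>(~c & (~b & a)) -> <>(~c & (~b & a))) | [](b | (b -> ~c))):
1. ~((<><>(~c & (~b & a)) -> <>(~c & (~b & a))) | [](b | (b -> ~c))), w0
2. ~(<><>(~c & (~b & a)) -> <>(~c & (~b & a))), w0   [~|-rule on 1]
3. ~[](b | (b -> ~c)), w0   [~|-rule on 1]
4. <><>(~c & (~b & a)), w0   [~->-rule on 2]
5. ~<>(~c & (~b & a)), w0   [~->-rule on 2]
6. ~(~c & (~b & a)), w0   [~<>-rule on 5 via w0Rw0]
7. ~(~b & a), w0   [~&-rule on 6 (branches; this branch)]
8. ~a, w0   [~&-rule on 7 (branches; this branch)]
9. ~(b | (b -> ~c)), w1   [~[]-rule on 3: fresh world w1, w0Rw1]
10. ~b, w1   [~|-rule on 9]
11. ~(b -> ~c), w1   [~|-rule on 9]
12. b, w1   [~->-rule on 11]
13. c, w1   [~->-rule on 11]
Accessibility: w0Rw0, w0Rw1, w1Rw0, w1Rw1
Branch closes: b and ~b both at w1.
Every branch of the negation's tableau closes; the branch above is one of them.

Yes, valid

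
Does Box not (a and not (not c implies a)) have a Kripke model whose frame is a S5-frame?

Yes, satisfiable

1. Box not (a and not (not c implies a)), u
2. not (a and not (not c implies a)), u   [Box-rule on 1 via uRu]
3. not c implies a, u   [neg-and-rule on 2 (branches; this branch)]
4. a, u   [implies-rule on 3 (branches; this branch)]
Accessibility: uRu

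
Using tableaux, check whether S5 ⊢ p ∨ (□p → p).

Valid in S5

Tableau for the negation ¬(p ∨ (□p → p)):
1. ¬(p ∨ (□p → p)), 0
2. ¬p, 0
3. ¬(□p → p), 0
4. □p, 0
5. p, 0
Accessibility: 0R0
Branch closes: p and ¬p both at 0.
All branches of the negation close; one closing branch shown above.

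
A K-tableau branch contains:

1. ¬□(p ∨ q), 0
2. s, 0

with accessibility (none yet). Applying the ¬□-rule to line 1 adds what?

a fresh world 1 with 0R1, and ¬(p ∨ q) at 1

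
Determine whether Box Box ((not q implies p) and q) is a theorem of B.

Tableau for the negation not Box Box ((not q implies p) and q):
1. not Box Box ((not q implies p) and q), w0
2. not Box ((not q implies p) and q), w1
3. not ((not q implies p) and q), w2
4. not q, w2
Accessibility: w0Rw0, w0Rw1, w1Rw0, w1Rw1, w1Rw2, w2Rw1, w2Rw2
The negation has an open branch (countermodel exists).

Invalid (countermodel exists)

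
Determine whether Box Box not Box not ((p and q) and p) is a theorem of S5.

Tableau for the negation not Box Box not Box not ((p and q) and p):
1. not Box Box not Box not ((p and q) and p), w0
2. not Box not Box not ((p and q) and p), w1
3. Box not ((p and q) and p), w2
4. not ((p and q) and p), w0
5. not ((p and q) and p), w1
6. not ((p and q) and p), w2
7. not p, w0
8. not p, w1
9. not p, w2
Accessibility: w0Rw0, w0Rw1, w0Rw2, w1Rw0, w1Rw1, w1Rw2, w2Rw0, w2Rw1, w2Rw2
The negation has an open branch (countermodel exists).

No, not valid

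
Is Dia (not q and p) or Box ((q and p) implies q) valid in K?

Yes, valid

Tableau for the negation not (Dia (not q and p) or Box ((q and p) implies q)):
1. not (Dia (not q and p) or Box ((q and p) implies q)), 0
2. not Dia (not q and p), 0
3. not Box ((q and p) implies q), 0
4. not ((q and p) implies q), 1
5. q and p, 1
6. not q, 1
7. q, 1
8. p, 1
Accessibility: 0R1
Branch closes: q and not q both at 1.
All branches of the negation close; one closing branch shown above.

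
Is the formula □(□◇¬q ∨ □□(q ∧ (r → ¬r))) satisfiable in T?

Yes, satisfiable

1. □(□◇¬q ∨ □□(q ∧ (r → ¬r))), w0
2. □◇¬q ∨ □□(q ∧ (r → ¬r)), w0
3. □□(q ∧ (r → ¬r)), w0
4. □(q ∧ (r → ¬r)), w0
5. q ∧ (r → ¬r), w0
6. q, w0
7. r → ¬r, w0
8. ¬r, w0
Accessibility: w0Rw0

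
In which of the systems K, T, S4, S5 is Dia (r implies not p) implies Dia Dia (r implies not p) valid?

T-tableau for the negation not (Dia (r implies not p) implies Dia Dia (r implies not p)):
1. not (Dia (r implies not p) implies Dia Dia (r implies not p)), 0
2. Dia (r implies not p), 0
3. not Dia Dia (r implies not p), 0
4. not Dia (r implies not p), 0
5. not (r implies not p), 0
6. r, 0
7. p, 0
8. r implies not p, 1
9. not Dia (r implies not p), 1
10. not (r implies not p), 1
11. r, 1
12. p, 1
13. not p, 1
Accessibility: 0R0, 0R1, 1R1
Branch closes: p and not p both at 1.
Every branch closes (one shown): valid in T, hence also in S4, S5 (every theorem of T is a theorem of S4 and S5).
K-tableau for the negation not (Dia (r implies not p) implies Dia Dia (r implies not p)):
1. not (Dia (r implies not p) implies Dia Dia (r implies not p)), 0
2. Dia (r implies not p), 0
3. not Dia Dia (r implies not p), 0
4. r implies not p, 1
5. not Dia (r implies not p), 1
6. not p, 1
Accessibility: 0R1
Complete open branch: countermodel on a K-frame, so not valid in K.

T, S4, S5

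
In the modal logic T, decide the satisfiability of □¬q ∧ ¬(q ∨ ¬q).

Unsatisfiable

1. □¬q ∧ ¬(q ∨ ¬q), w0
2. □¬q, w0
3. ¬(q ∨ ¬q), w0
4. ¬q, w0
5. q, w0
Accessibility: w0Rw0
Branch closes: q and ¬q both at w0.
All branches of the tableau close; one closing branch shown above.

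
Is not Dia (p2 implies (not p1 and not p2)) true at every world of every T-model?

Not valid

Tableau for the negation Dia (p2 implies (not p1 and not p2)):
1. Dia (p2 implies (not p1 and not p2)), w0
2. p2 implies (not p1 and not p2), w1
3. not p1 and not p2, w1
4. not p1, w1
5. not p2, w1
Accessibility: w0Rw0, w0Rw1, w1Rw1
The negation has an open branch (countermodel exists).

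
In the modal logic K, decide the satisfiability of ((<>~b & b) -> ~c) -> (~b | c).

1. ((<>~b & b) -> ~c) -> (~b | c), 0
2. ~b | c, 0
3. c, 0

Yes, satisfiable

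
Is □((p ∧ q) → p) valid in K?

Tableau for the negation ¬□((p ∧ q) → p):
1. ¬□((p ∧ q) → p), w0
2. ¬((p ∧ q) → p), w1
3. p ∧ q, w1
4. ¬p, w1
5. p, w1
6. q, w1
Accessibility: w0Rw1
Branch closes: p and ¬p both at w1.
Every branch of the negation's tableau closes; the branch above is one of them.

Yes, valid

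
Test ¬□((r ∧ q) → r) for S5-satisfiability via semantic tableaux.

1. ¬□((r ∧ q) → r), 0
2. ¬((r ∧ q) → r), 1
3. r ∧ q, 1
4. ¬r, 1
5. r, 1
6. q, 1
Accessibility: 0R0, 0R1, 1R0, 1R1
Branch closes: r and ¬r both at 1.
(One branch shown.) All branches close.

No, unsatisfiable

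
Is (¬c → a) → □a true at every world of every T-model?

No, not valid

Tableau for the negation ¬((¬c → a) → □a):
1. ¬((¬c → a) → □a), w0
2. ¬c → a, w0
3. ¬□a, w0
4. a, w0
5. ¬a, w1
Accessibility: w0Rw0, w0Rw1, w1Rw1
The negation has an open branch (countermodel exists).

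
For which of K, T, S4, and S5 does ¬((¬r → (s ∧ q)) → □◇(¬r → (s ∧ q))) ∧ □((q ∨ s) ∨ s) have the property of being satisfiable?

S5-tableau for the formula:
1. ¬((¬r → (s ∧ q)) → □◇(¬r → (s ∧ q))) ∧ □((q ∨ s) ∨ s), w0
2. ¬((¬r → (s ∧ q)) → □◇(¬r → (s ∧ q))), w0
3. □((q ∨ s) ∨ s), w0
4. ¬r → (s ∧ q), w0
5. ¬□◇(¬r → (s ∧ q)), w0
6. (q ∨ s) ∨ s, w0
7. s ∧ q, w0
8. s, w0
9. q, w0
10. q ∨ s, w0
11. ¬◇(¬r → (s ∧ q)), w1
12. (q ∨ s) ∨ s, w1
13. ¬(¬r → (s ∧ q)), w0
14. ¬r, w0
15. ¬(s ∧ q), w0
16. ¬(¬r → (s ∧ q)), w1
17. ¬r, w1
18. ¬(s ∧ q), w1
19. s, w1
20. ¬q, w0
Accessibility: w0Rw0, w0Rw1, w1Rw0, w1Rw1
Branch closes: q and ¬q both at w0.
Every branch closes (one shown): unsatisfiable in S5.
S4-tableau for the formula:
1. ¬((¬r → (s ∧ q)) → □◇(¬r → (s ∧ q))) ∧ □((q ∨ s) ∨ s), w0
2. ¬((¬r → (s ∧ q)) → □◇(¬r → (s ∧ q))), w0
3. □((q ∨ s) ∨ s), w0
4. ¬r → (s ∧ q), w0
5. ¬□◇(¬r → (s ∧ q)), w0
6. (q ∨ s) ∨ s, w0
7. s ∧ q, w0
8. s, w0
9. q, w0
10. ¬◇(¬r → (s ∧ q)), w1
11. (q ∨ s) ∨ s, w1
12. ¬(¬r → (s ∧ q)), w1
13. ¬r, w1
14. ¬(s ∧ q), w1
15. s, w1
16. ¬q, w1
Accessibility: w0Rw0, w0Rw1, w1Rw1
Complete open branch: satisfiable in S4, hence also in K, T (this S4-model is also a K-model and a T-model).

K, T, S4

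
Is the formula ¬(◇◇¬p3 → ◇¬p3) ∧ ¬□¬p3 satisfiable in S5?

1. ¬(◇◇¬p3 → ◇¬p3) ∧ ¬□¬p3, u
2. ¬(◇◇¬p3 → ◇¬p3), u
3. ¬□¬p3, u
4. ◇◇¬p3, u
5. ¬◇¬p3, u
6. p3, u
7. p3, v
8. ◇¬p3, w
9. p3, w
10. ¬p3, x
11. p3, x
Accessibility: uRu, uRv, uRw, uRx, vRu, vRv, vRw, vRx, wRu, wRv, wRw, wRx, xRu, xRv, xRw, xRx
Branch closes: p3 and ¬p3 both at x.
(One branch shown.) All branches close.

No, unsatisfiable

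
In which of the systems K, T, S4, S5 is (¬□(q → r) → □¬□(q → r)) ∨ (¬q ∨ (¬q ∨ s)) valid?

S5-tableau for the negation ¬((¬□(q → r) → □¬□(q → r)) ∨ (¬q ∨ (¬q ∨ s))):
1. ¬((¬□(q → r) → □¬□(q → r)) ∨ (¬q ∨ (¬q ∨ s))), w0
2. ¬(¬□(q → r) → □¬□(q → r)), w0   [¬∨-rule on 1]
3. ¬(¬q ∨ (¬q ∨ s)), w0   [¬∨-rule on 1]
4. ¬□(q → r), w0   [¬→-rule on 2]
5. ¬□¬□(q → r), w0   [¬→-rule on 2]
6. q, w0   [¬∨-rule on 3]
7. ¬(¬q ∨ s), w0   [¬∨-rule on 3]
8. ¬s, w0   [¬∨-rule on 7]
9. ¬(q → r), w1   [¬□-rule on 4: fresh world w1, w0Rw1]
10. q, w1   [¬→-rule on 9]
11. ¬r, w1   [¬→-rule on 9]
12. □(q → r), w2   [¬□-rule on 5: fresh world w2, w0Rw2]
13. q → r, w0   [□-rule on 12 via w2Rw0]
14. q → r, w1   [□-rule on 12 via w2Rw1]
15. q → r, w2   [□-rule on 12 via w2Rw2]
16. r, w0   [→-rule on 13 (branches; this branch)]
17. r, w1   [→-rule on 14 (branches; this branch)]
Accessibility: w0Rw0, w0Rw1, w0Rw2, w1Rw0, w1Rw1, w1Rw2, w2Rw0, w2Rw1, w2Rw2
Branch closes: r and ¬r both at w1.
Every branch closes (one shown): valid in S5.
S4-tableau for the negation ¬((¬□(q → r) → □¬□(q → r)) ∨ (¬q ∨ (¬q ∨ s))):
1. ¬((¬□(q → r) → □¬□(q → r)) ∨ (¬q ∨ (¬q ∨ s))), w0
2. ¬(¬□(q → r) → □¬□(q → r)), w0   [¬∨-rule on 1]
3. ¬(¬q ∨ (¬q ∨ s)), w0   [¬∨-rule on 1]
4. ¬□(q → r), w0   [¬→-rule on 2]
5. ¬□¬□(q → r), w0   [¬→-rule on 2]
6. q, w0   [¬∨-rule on 3]
7. ¬(¬q ∨ s), w0   [¬∨-rule on 3]
8. ¬s, w0   [¬∨-rule on 7]
9. ¬(q → r), w1   [¬□-rule on 4: fresh world w1, w0Rw1]
10. q, w1   [¬→-rule on 9]
11. ¬r, w1   [¬→-rule on 9]
12. □(q → r), w2   [¬□-rule on 5: fresh world w2, w0Rw2]
13. q → r, w2   [□-rule on 12 via w2Rw2]
14. r, w2   [→-rule on 13 (branches; this branch)]
Accessibility: w0Rw0, w0Rw1, w0Rw2, w1Rw1, w2Rw2
Complete open branch: countermodel on an S4-frame, so not valid in S4, nor in K, T (the same frame is also a K-frame and a T-frame).

S5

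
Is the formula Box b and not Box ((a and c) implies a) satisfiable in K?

No, unsatisfiable

1. Box b and not Box ((a and c) implies a), u
2. Box b, u   [and-rule on 1]
3. not Box ((a and c) implies a), u   [and-rule on 1]
4. not ((a and c) implies a), v   [neg-Box-rule on 3: fresh world v, uRv]
5. a and c, v   [neg-implies-rule on 4]
6. not a, v   [neg-implies-rule on 4]
7. a, v   [and-rule on 5]
8. c, v   [and-rule on 5]
Accessibility: uRv
Branch closes: a and not a both at v.
All branches of the tableau close; one closing branch shown above.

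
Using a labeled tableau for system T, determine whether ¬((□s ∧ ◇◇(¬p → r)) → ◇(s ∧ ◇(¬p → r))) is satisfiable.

1. ¬((□s ∧ ◇◇(¬p → r)) → ◇(s ∧ ◇(¬p → r))), u
2. □s ∧ ◇◇(¬p → r), u
3. ¬◇(s ∧ ◇(¬p → r)), u
4. □s, u
5. ◇◇(¬p → r), u
6. ¬(s ∧ ◇(¬p → r)), u
7. s, u
8. ¬◇(¬p → r), u
9. ¬(¬p → r), u
10. ¬p, u
11. ¬r, u
12. ◇(¬p → r), v
13. ¬(s ∧ ◇(¬p → r)), v
14. s, v
15. ¬(¬p → r), v
16. ¬p, v
17. ¬r, v
18. ¬◇(¬p → r), v
19. ¬p → r, w
20. ¬(¬p → r), w
21. ¬p, w
22. ¬r, w
23. r, w
Accessibility: uRu, uRv, vRv, vRw, wRw
Branch closes: r and ¬r both at w.
All branches of the tableau close; one closing branch shown above.

No, unsatisfiable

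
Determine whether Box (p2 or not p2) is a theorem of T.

Tableau for the negation not Box (p2 or not p2):
1. not Box (p2 or not p2), 0
2. not (p2 or not p2), 1   [neg-Box-rule on 1: fresh world 1, 0R1]
3. not p2, 1   [neg-or-rule on 2]
4. p2, 1   [neg-or-rule on 2]
Accessibility: 0R0, 0R1, 1R1
Branch closes: p2 and not p2 both at 1.
All branches of the negation close; one closing branch shown above.

Valid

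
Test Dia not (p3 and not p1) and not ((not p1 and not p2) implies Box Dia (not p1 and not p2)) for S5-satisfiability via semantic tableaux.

1. Dia not (p3 and not p1) and not ((not p1 and not p2) implies Box Dia (not p1 and not p2)), w0
2. Dia not (p3 and not p1), w0   [and-rule on 1]
3. not ((not p1 and not p2) implies Box Dia (not p1 and not p2)), w0   [and-rule on 1]
4. not p1 and not p2, w0   [neg-implies-rule on 3]
5. not Box Dia (not p1 and not p2), w0   [neg-implies-rule on 3]
6. not p1, w0   [and-rule on 4]
7. not p2, w0   [and-rule on 4]
8. not (p3 and not p1), w1   [Dia-rule on 2: fresh world w1, w0Rw1]
9. p1, w1   [neg-and-rule on 8 (branches; this branch)]
10. not Dia (not p1 and not p2), w2   [neg-Box-rule on 5: fresh world w2, w0Rw2]
11. not (not p1 and not p2), w0   [neg-Dia-rule on 10 via w2Rw0]
12. not (not p1 and not p2), w1   [neg-Dia-rule on 10 via w2Rw1]
13. not (not p1 and not p2), w2   [neg-Dia-rule on 10 via w2Rw2]
14. p2, w0   [neg-and-rule on 11 (branches; this branch)]
Accessibility: w0Rw0, w0Rw1, w0Rw2, w1Rw0, w1Rw1, w1Rw2, w2Rw0, w2Rw1, w2Rw2
Branch closes: p2 and not p2 both at w0.
(One branch shown.) All branches close.

Unsatisfiable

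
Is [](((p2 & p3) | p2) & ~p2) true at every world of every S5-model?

Tableau for the negation ~[](((p2 & p3) | p2) & ~p2):
1. ~[](((p2 & p3) | p2) & ~p2), w0
2. ~(((p2 & p3) | p2) & ~p2), w1
3. p2, w1
Accessibility: w0Rw0, w0Rw1, w1Rw0, w1Rw1
The negation has an open branch (countermodel exists).

Invalid (countermodel exists)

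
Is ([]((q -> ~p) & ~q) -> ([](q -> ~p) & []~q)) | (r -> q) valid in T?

Valid in T

Tableau for the negation ~(([]((q -> ~p) & ~q) -> ([](q -> ~p) & []~q)) | (r -> q)):
1. ~(([]((q -> ~p) & ~q) -> ([](q -> ~p) & []~q)) | (r -> q)), u
2. ~([]((q -> ~p) & ~q) -> ([](q -> ~p) & []~q)), u
3. ~(r -> q), u
4. []((q -> ~p) & ~q), u
5. ~([](q -> ~p) & []~q), u
6. r, u
7. ~q, u
8. (q -> ~p) & ~q, u
9. q -> ~p, u
10. ~[](q -> ~p), u
11. ~p, u
12. ~(q -> ~p), v
13. q, v
14. p, v
15. (q -> ~p) & ~q, v
16. q -> ~p, v
17. ~q, v
Accessibility: uRu, uRv, vRv
Branch closes: q and ~q both at v.
All branches of the negation close; one closing branch shown above.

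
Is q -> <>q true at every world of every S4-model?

Tableau for the negation ~(q -> <>q):
1. ~(q -> <>q), 0
2. q, 0   [~->-rule on 1]
3. ~<>q, 0   [~->-rule on 1]
4. ~q, 0   [~<>-rule on 3 via 0R0]
Accessibility: 0R0
Branch closes: q and ~q both at 0.
All branches of the negation close; one closing branch shown above.

Yes, valid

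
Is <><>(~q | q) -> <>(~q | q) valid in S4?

Tableau for the negation ~(<><>(~q | q) -> <>(~q | q)):
1. ~(<><>(~q | q) -> <>(~q | q)), u
2. <><>(~q | q), u
3. ~<>(~q | q), u
4. ~(~q | q), u
5. q, u
6. ~q, u
Accessibility: uRu
Branch closes: q and ~q both at u.
Every branch of the negation's tableau closes; the branch above is one of them.

Valid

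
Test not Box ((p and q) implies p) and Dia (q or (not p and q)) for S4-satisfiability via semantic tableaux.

1. not Box ((p and q) implies p) and Dia (q or (not p and q)), 0
2. not Box ((p and q) implies p), 0
3. Dia (q or (not p and q)), 0
4. not ((p and q) implies p), 1
5. p and q, 1
6. not p, 1
7. p, 1
8. q, 1
Accessibility: 0R0, 0R1, 1R1
Branch closes: p and not p both at 1.
Every branch closes; the branch above is one of them.

No, unsatisfiable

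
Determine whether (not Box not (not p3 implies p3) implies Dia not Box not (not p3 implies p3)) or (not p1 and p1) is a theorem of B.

Yes, valid

Tableau for the negation not ((not Box not (not p3 implies p3) implies Dia not Box not (not p3 implies p3)) or (not p1 and p1)):
1. not ((not Box not (not p3 implies p3) implies Dia not Box not (not p3 implies p3)) or (not p1 and p1)), u
2. not (not Box not (not p3 implies p3) implies Dia not Box not (not p3 implies p3)), u   [neg-or-rule on 1]
3. not (not p1 and p1), u   [neg-or-rule on 1]
4. not Box not (not p3 implies p3), u   [neg-implies-rule on 2]
5. not Dia not Box not (not p3 implies p3), u   [neg-implies-rule on 2]
6. Box not (not p3 implies p3), u   [neg-Dia-rule on 5 via uRu]
7. not (not p3 implies p3), u   [Box-rule on 6 via uRu]
8. not p3, u   [neg-implies-rule on 7]
9. not p1, u   [neg-and-rule on 3 (branches; this branch)]
10. not p3 implies p3, v   [neg-Box-rule on 4: fresh world v, uRv]
11. Box not (not p3 implies p3), v   [neg-Dia-rule on 5 via uRv]
12. not (not p3 implies p3), v   [Box-rule on 6 via uRv]
13. not p3, v   [neg-implies-rule on 12]
14. p3, v   [implies-rule on 10 (branches; this branch)]
Accessibility: uRu, uRv, vRu, vRv
Branch closes: p3 and not p3 both at v.
Every branch of the negation's tableau closes; the branch above is one of them.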